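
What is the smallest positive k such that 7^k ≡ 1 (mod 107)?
106

107 is prime, so ord(7) divides φ(107) = 106.
Divisors of 106: 1, 2, 53, 106.
Repeated squaring: 7^1 ≡ 7, 7^2 ≡ 49, 7^4 ≡ 47, 7^8 ≡ 69, 7^16 ≡ 53, 7^32 ≡ 27, 7^64 ≡ 87 (mod 107).
Test 7^d mod 107 for each divisor d in increasing order:
7^1 ≡ 7
7^2 ≡ 49
7^53 = 7^32·7^16·7^4·7^1 ≡ 106
7^106 = 7^64·7^32·7^8·7^2 ≡ 1  ← first divisor giving 1
The order is 106.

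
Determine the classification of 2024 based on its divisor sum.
abundant

Proper divisors of 2024: sum = 1 + 2 + 4 + 8 + 11 + 22 + 23 + 44 + 46 + 88 + 92 + 184 + 253 + 506 + 1012 = 2296
Since 2296 > 2024, 2024 is abundant.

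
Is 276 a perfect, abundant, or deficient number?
abundant

Proper divisors of 276: sum = 1 + 2 + 3 + 4 + 6 + 12 + 23 + 46 + 69 + 92 + 138 = 396
Since 396 > 276, 276 is abundant.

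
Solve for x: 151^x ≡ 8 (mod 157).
75

Baby-step giant-step with step n = ⌈√157⌉ = 13.
Baby steps 151^j mod 157 (j:value) for j=0..12: 0:1, 1:151, 2:36, 3:98, 4:40, 5:74, 6:27, 7:152, 8:30, 9:134, 10:138, 11:114, 12:101.
Giant-step multiplier: 151^(-13) ≡ 151^(156-13) = 151^143 ≡ 50 (mod 157).
Giant steps γ_i = 8·50^i mod 157: γ_0=8, γ_1=86, γ_2=61, γ_3=67, γ_4=53, γ_5=138 (in table at j=10).
x = i·n + j = 5·13 + 10 = 75.
Check: 151^75 ≡ 8 (mod 157).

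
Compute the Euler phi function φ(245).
168

245 = 5 × 7^2
φ(n) = n × ∏(1 - 1/p) for each prime p dividing n
φ(245) = 245 × (1 - 1/5) × (1 - 1/7) = 168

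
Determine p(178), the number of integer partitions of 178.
571701605655

p(n) counts ways to write n as a sum of positive integers (order ignored).
Euler's pentagonal recurrence: p(k) = p(k-1) + p(k-2) - p(k-5) - p(k-7) + p(k-12) + p(k-15) - ... (offsets j(3j∓1)/2, signs ++--, p(0)=1, p(<0)=0).
DP table for k = 0..177: p(0)=1, p(1)=1, p(2)=2, p(3)=3, p(4)=5, p(5)=7, p(6)=11, p(7)=15, p(8)=22, p(9)=30, p(10)=42, p(11)=56, p(12)=77, p(13)=101, p(14)=135, p(15)=176, p(16)=231, p(17)=297, p(18)=385, p(19)=490, p(20)=627, p(21)=792, p(22)=1002, p(23)=1255, p(24)=1575, p(25)=1958, p(26)=2436, p(27)=3010, p(28)=3718, p(29)=4565, p(30)=5604, p(31)=6842, p(32)=8349, p(33)=10143, p(34)=12310, p(35)=14883, p(36)=17977, p(37)=21637, p(38)=26015, p(39)=31185, p(40)=37338, p(41)=44583, p(42)=53174, p(43)=63261, p(44)=75175, p(45)=89134, p(46)=105558, p(47)=124754, p(48)=147273, p(49)=173525, p(50)=204226, p(51)=239943, p(52)=281589, p(53)=329931, p(54)=386155, p(55)=451276, p(56)=526823, p(57)=614154, p(58)=715220, p(59)=831820, p(60)=966467, p(61)=1121505, p(62)=1300156, p(63)=1505499, p(64)=1741630, p(65)=2012558, p(66)=2323520, p(67)=2679689, p(68)=3087735, p(69)=3554345, p(70)=4087968, p(71)=4697205, p(72)=5392783, p(73)=6185689, p(74)=7089500, p(75)=8118264, p(76)=9289091, p(77)=10619863, p(78)=12132164, p(79)=13848650, p(80)=15796476, p(81)=18004327, p(82)=20506255, p(83)=23338469, p(84)=26543660, p(85)=30167357, p(86)=34262962, p(87)=38887673, p(88)=44108109, p(89)=49995925, p(90)=56634173, p(91)=64112359, p(92)=72533807, p(93)=82010177, p(94)=92669720, p(95)=104651419, p(96)=118114304, p(97)=133230930, p(98)=150198136, p(99)=169229875, p(100)=190569292, p(101)=214481126, p(102)=241265379, p(103)=271248950, p(104)=304801365, p(105)=342325709, p(106)=384276336, p(107)=431149389, p(108)=483502844, p(109)=541946240, p(110)=607163746, p(111)=679903203, p(112)=761002156, p(113)=851376628, p(114)=952050665, p(115)=1064144451, p(116)=1188908248, p(117)=1327710076, p(118)=1482074143, p(119)=1653668665, p(120)=1844349560, p(121)=2056148051, p(122)=2291320912, p(123)=2552338241, p(124)=2841940500, p(125)=3163127352, p(126)=3519222692, p(127)=3913864295, p(128)=4351078600, p(129)=4835271870, p(130)=5371315400, p(131)=5964539504, p(132)=6620830889, p(133)=7346629512, p(134)=8149040695, p(135)=9035836076, p(136)=10015581680, p(137)=11097645016, p(138)=12292341831, p(139)=13610949895, p(140)=15065878135, p(141)=16670689208, p(142)=18440293320, p(143)=20390982757, p(144)=22540654445, p(145)=24908858009, p(146)=27517052599, p(147)=30388671978, p(148)=33549419497, p(149)=37027355200, p(150)=40853235313, p(151)=45060624582, p(152)=49686288421, p(153)=54770336324, p(154)=60356673280, p(155)=66493182097, p(156)=73232243759, p(157)=80630964769, p(158)=88751778802, p(159)=97662728555, p(160)=107438159466, p(161)=118159068427, p(162)=129913904637, p(163)=142798995930, p(164)=156919475295, p(165)=172389800255, p(166)=189334822579, p(167)=207890420102, p(168)=228204732751, p(169)=250438925115, p(170)=274768617130, p(171)=301384802048, p(172)=330495499613, p(173)=362326859895, p(174)=397125074750, p(175)=435157697830, p(176)=476715857290, p(177)=522115831195.
Final step: p(178) = p(177) + p(176) - p(173) - p(171) + p(166) + p(163) - p(156) - p(152) + p(143) + p(138) - p(127) - p(121) + p(108) + p(101) - p(86) - p(78) + p(61) + p(52) - p(33) - p(23) + p(2)
= 522115831195 + 476715857290 - 362326859895 - 301384802048 + 189334822579 + 142798995930 - 73232243759 - 49686288421 + 20390982757 + 12292341831 - 3913864295 - 2056148051 + 483502844 + 214481126 - 34262962 - 12132164 + 1121505 + 281589 - 10143 - 1255 + 2
= 571701605655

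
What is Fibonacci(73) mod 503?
444

Matrix identity: Q^n = [[F_(n+1), F_n], [F_n, F_(n-1)]] with Q = [[1,1],[1,0]].
n = 73 = 1001001₂. Square-and-multiply, entries mod 503:
Q^1 = [[1,1],[1,0]]
Q^2 = (Q^1)² = [[2,1],[1,1]]
Q^4 = (Q^2)² = [[5,3],[3,2]]
Q^9 = (Q^4)²·Q = [[55,34],[34,21]]
Q^18 = (Q^9)² = [[157,69],[69,88]]
Q^36 = (Q^18)² = [[236,306],[306,433]]
Q^73 = (Q^36)²·Q = [[437,444],[444,496]]
F_73 mod 503 = Q^73[0][1] = 444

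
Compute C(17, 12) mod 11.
6

Using Lucas' theorem:
Write n=17 and k=12 in base 11:
n in base 11: [1, 6]
k in base 11: [1, 1]
C(17,12) mod 11 = ∏ C(n_i, k_i) mod 11
Digit binomials (mod 11): C(1,1) = 1; C(6,1) = 6
Product: 1 × 6 = 6 ≡ 6 (mod 11)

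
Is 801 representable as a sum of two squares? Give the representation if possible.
15² + 24² (a=15, b=24)

Factorization: 801 = 3^2 × 89
By Fermat: n is sum of two squares iff every prime p ≡ 3 (mod 4) appears to even power.
All primes ≡ 3 (mod 4) appear to even power.
Search a = 0, 1, 2, … for 801 - a² a perfect square: first hit at a = 15: 801 - 225 = 576 = 24².
801 = 15² + 24² = 225 + 576 ✓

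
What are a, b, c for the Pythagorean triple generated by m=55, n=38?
(1581, 4180, 4469)

Euclid's formula: a = m² - n², b = 2mn, c = m² + n²
m = 55, n = 38
a = 55² - 38² = 3025 - 1444 = 1581
b = 2 × 55 × 38 = 4180
c = 55² + 38² = 3025 + 1444 = 4469
Verification: 1581² + 4180² = 2499561 + 17472400 = 19971961 = 4469² ✓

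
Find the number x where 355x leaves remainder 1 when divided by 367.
214

gcd(355, 367) = 1, so the inverse exists.
Extended Euclidean algorithm on (367, 355):
367 = 1 × 355 + 12  ⟹  12 = (1)·367 + (-1)·355
355 = 29 × 12 + 7  ⟹  7 = (-29)·367 + (30)·355
12 = 1 × 7 + 5  ⟹  5 = (30)·367 + (-31)·355
7 = 1 × 5 + 2  ⟹  2 = (-59)·367 + (61)·355
5 = 2 × 2 + 1  ⟹  1 = (148)·367 + (-153)·355
So (-153)·355 ≡ 1 (mod 367), i.e. 355^(-1) ≡ -153 ≡ 214 (mod 367).
Check: 355 × 214 = 75970 ≡ 1 (mod 367)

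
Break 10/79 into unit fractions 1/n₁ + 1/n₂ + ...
1/8 + 1/632

Greedy algorithm:
10/79: ceiling(79/10) = 8, use 1/8
1/632: ceiling(632/1) = 632, use 1/632
Result: 10/79 = 1/8 + 1/632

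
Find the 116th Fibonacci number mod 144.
141

Matrix identity: Q^n = [[F_(n+1), F_n], [F_n, F_(n-1)]] with Q = [[1,1],[1,0]].
n = 116 = 1110100₂. Square-and-multiply, entries mod 144:
Q^1 = [[1,1],[1,0]]
Q^3 = (Q^1)²·Q = [[3,2],[2,1]]
Q^7 = (Q^3)²·Q = [[21,13],[13,8]]
Q^14 = (Q^7)² = [[34,89],[89,89]]
Q^29 = (Q^14)²·Q = [[8,5],[5,3]]
Q^58 = (Q^29)² = [[89,55],[55,34]]
Q^116 = (Q^58)² = [[2,141],[141,5]]
F_116 mod 144 = Q^116[0][1] = 141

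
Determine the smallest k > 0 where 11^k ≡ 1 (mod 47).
46

47 is prime, so ord(11) divides φ(47) = 46.
Divisors of 46: 1, 2, 23, 46.
Repeated squaring: 11^1 ≡ 11, 11^2 ≡ 27, 11^4 ≡ 24, 11^8 ≡ 12, 11^16 ≡ 3, 11^32 ≡ 9 (mod 47).
Test 11^d mod 47 for each divisor d in increasing order:
11^1 ≡ 11
11^2 ≡ 27
11^23 = 11^16·11^4·11^2·11^1 ≡ 46
11^46 = 11^32·11^8·11^4·11^2 ≡ 1  ← first divisor giving 1
The order is 46.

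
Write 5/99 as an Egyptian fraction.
1/20 + 1/1980

Greedy algorithm:
5/99: ceiling(99/5) = 20, use 1/20
1/1980: ceiling(1980/1) = 1980, use 1/1980
Result: 5/99 = 1/20 + 1/1980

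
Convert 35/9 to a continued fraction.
[3; 1, 8]

Euclidean algorithm steps:
35 = 3 × 9 + 8
9 = 1 × 8 + 1
8 = 8 × 1 + 0
Continued fraction: [3; 1, 8]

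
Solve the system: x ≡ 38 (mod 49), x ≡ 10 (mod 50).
1410

Using Chinese Remainder Theorem:
M = 49 × 50 = 2450
M1 = 50, M2 = 49
y1 = 50^(-1) mod 49 = 1
y2 = 49^(-1) mod 50 = 49
x = (38×50×1 + 10×49×49) mod 2450 = 1410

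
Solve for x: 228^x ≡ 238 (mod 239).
119

Baby-step giant-step with step n = ⌈√239⌉ = 16.
Baby steps 228^j mod 239 (j:value) for j=0..15: 0:1, 1:228, 2:121, 3:103, 4:62, 5:35, 6:93, 7:172, 8:20, 9:19, 10:30, 11:148, 12:45, 13:222, 14:187, 15:94.
Giant-step multiplier: 228^(-16) ≡ 228^(238-16) = 228^222 ≡ 144 (mod 239).
Giant steps γ_i = 238·144^i mod 239: γ_0=238, γ_1=95, γ_2=57, γ_3=82, γ_4=97, γ_5=106, γ_6=207, γ_7=172 (in table at j=7).
x = i·n + j = 7·16 + 7 = 119.
Check: 228^119 ≡ 238 (mod 239).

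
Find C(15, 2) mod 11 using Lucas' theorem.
6

Using Lucas' theorem:
Write n=15 and k=2 in base 11:
n in base 11: [1, 4]
k in base 11: [0, 2]
C(15,2) mod 11 = ∏ C(n_i, k_i) mod 11
Digit binomials (mod 11): C(1,0) = 1; C(4,2) = 6
Product: 1 × 6 = 6 ≡ 6 (mod 11)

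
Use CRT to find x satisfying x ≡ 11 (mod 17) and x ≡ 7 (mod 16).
215

Using Chinese Remainder Theorem:
M = 17 × 16 = 272
M1 = 16, M2 = 17
y1 = 16^(-1) mod 17 = 16
y2 = 17^(-1) mod 16 = 1
x = (11×16×16 + 7×17×1) mod 272 = 215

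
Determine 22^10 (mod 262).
80

Repeated squaring. Binary of 10 = 1010.
22^1 ≡ 22 (mod 262); 22^2 ≡ 222 (mod 262); 22^4 ≡ 28 (mod 262); 22^8 ≡ 260 (mod 262)
22^10 = 22^2 × 22^8 ≡ 80 (mod 262)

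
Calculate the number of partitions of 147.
30388671978

p(n) counts ways to write n as a sum of positive integers (order ignored).
Euler's pentagonal recurrence: p(k) = p(k-1) + p(k-2) - p(k-5) - p(k-7) + p(k-12) + p(k-15) - ... (offsets j(3j∓1)/2, signs ++--, p(0)=1, p(<0)=0).
DP table for k = 0..146: p(0)=1, p(1)=1, p(2)=2, p(3)=3, p(4)=5, p(5)=7, p(6)=11, p(7)=15, p(8)=22, p(9)=30, p(10)=42, p(11)=56, p(12)=77, p(13)=101, p(14)=135, p(15)=176, p(16)=231, p(17)=297, p(18)=385, p(19)=490, p(20)=627, p(21)=792, p(22)=1002, p(23)=1255, p(24)=1575, p(25)=1958, p(26)=2436, p(27)=3010, p(28)=3718, p(29)=4565, p(30)=5604, p(31)=6842, p(32)=8349, p(33)=10143, p(34)=12310, p(35)=14883, p(36)=17977, p(37)=21637, p(38)=26015, p(39)=31185, p(40)=37338, p(41)=44583, p(42)=53174, p(43)=63261, p(44)=75175, p(45)=89134, p(46)=105558, p(47)=124754, p(48)=147273, p(49)=173525, p(50)=204226, p(51)=239943, p(52)=281589, p(53)=329931, p(54)=386155, p(55)=451276, p(56)=526823, p(57)=614154, p(58)=715220, p(59)=831820, p(60)=966467, p(61)=1121505, p(62)=1300156, p(63)=1505499, p(64)=1741630, p(65)=2012558, p(66)=2323520, p(67)=2679689, p(68)=3087735, p(69)=3554345, p(70)=4087968, p(71)=4697205, p(72)=5392783, p(73)=6185689, p(74)=7089500, p(75)=8118264, p(76)=9289091, p(77)=10619863, p(78)=12132164, p(79)=13848650, p(80)=15796476, p(81)=18004327, p(82)=20506255, p(83)=23338469, p(84)=26543660, p(85)=30167357, p(86)=34262962, p(87)=38887673, p(88)=44108109, p(89)=49995925, p(90)=56634173, p(91)=64112359, p(92)=72533807, p(93)=82010177, p(94)=92669720, p(95)=104651419, p(96)=118114304, p(97)=133230930, p(98)=150198136, p(99)=169229875, p(100)=190569292, p(101)=214481126, p(102)=241265379, p(103)=271248950, p(104)=304801365, p(105)=342325709, p(106)=384276336, p(107)=431149389, p(108)=483502844, p(109)=541946240, p(110)=607163746, p(111)=679903203, p(112)=761002156, p(113)=851376628, p(114)=952050665, p(115)=1064144451, p(116)=1188908248, p(117)=1327710076, p(118)=1482074143, p(119)=1653668665, p(120)=1844349560, p(121)=2056148051, p(122)=2291320912, p(123)=2552338241, p(124)=2841940500, p(125)=3163127352, p(126)=3519222692, p(127)=3913864295, p(128)=4351078600, p(129)=4835271870, p(130)=5371315400, p(131)=5964539504, p(132)=6620830889, p(133)=7346629512, p(134)=8149040695, p(135)=9035836076, p(136)=10015581680, p(137)=11097645016, p(138)=12292341831, p(139)=13610949895, p(140)=15065878135, p(141)=16670689208, p(142)=18440293320, p(143)=20390982757, p(144)=22540654445, p(145)=24908858009, p(146)=27517052599.
Final step: p(147) = p(146) + p(145) - p(142) - p(140) + p(135) + p(132) - p(125) - p(121) + p(112) + p(107) - p(96) - p(90) + p(77) + p(70) - p(55) - p(47) + p(30) + p(21) - p(2)
= 27517052599 + 24908858009 - 18440293320 - 15065878135 + 9035836076 + 6620830889 - 3163127352 - 2056148051 + 761002156 + 431149389 - 118114304 - 56634173 + 10619863 + 4087968 - 451276 - 124754 + 5604 + 792 - 2
= 30388671978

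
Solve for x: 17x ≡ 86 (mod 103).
x ≡ 102 (mod 103)

gcd(17, 103) = 1, which divides 86, so solutions exist.
Find 17^(-1) mod 103 by the extended Euclidean algorithm:
103 = 6 × 17 + 1  ⟹  1 = (1)·103 + (-6)·17
So (-6)·17 ≡ 1 (mod 103), i.e. 17^(-1) ≡ -6 ≡ 97 (mod 103).
x ≡ 97 × 86 = 8342 ≡ 102 (mod 103).
Check: 17 × 102 = 1734 ≡ 86 (mod 103).
Unique solution: x ≡ 102 (mod 103)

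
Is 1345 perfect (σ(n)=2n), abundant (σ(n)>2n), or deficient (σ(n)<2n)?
deficient

Proper divisors of 1345: sum = 1 + 5 + 269 = 275
Since 275 < 1345, 1345 is deficient.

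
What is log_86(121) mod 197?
162

Baby-step giant-step with step n = ⌈√197⌉ = 15.
Baby steps 86^j mod 197 (j:value) for j=0..14: 0:1, 1:86, 2:107, 3:140, 4:23, 5:8, 6:97, 7:68, 8:135, 9:184, 10:64, 11:185, 12:150, 13:95, 14:93.
Giant-step multiplier: 86^(-15) ≡ 86^(196-15) = 86^181 ≡ 192 (mod 197).
Giant steps γ_i = 121·192^i mod 197: γ_0=121, γ_1=183, γ_2=70, γ_3=44, γ_4=174, γ_5=115, γ_6=16, γ_7=117, γ_8=6, γ_9=167, γ_10=150 (in table at j=12).
x = i·n + j = 10·15 + 12 = 162.
Check: 86^162 ≡ 121 (mod 197).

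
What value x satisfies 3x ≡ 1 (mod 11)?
4

gcd(3, 11) = 1, so the inverse exists.
Extended Euclidean algorithm on (11, 3):
11 = 3 × 3 + 2  ⟹  2 = (1)·11 + (-3)·3
3 = 1 × 2 + 1  ⟹  1 = (-1)·11 + (4)·3
So (4)·3 ≡ 1 (mod 11), i.e. 3^(-1) ≡ 4 (mod 11).
Check: 3 × 4 = 12 ≡ 1 (mod 11)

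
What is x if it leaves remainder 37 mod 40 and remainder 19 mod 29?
77

Using Chinese Remainder Theorem:
M = 40 × 29 = 1160
M1 = 29, M2 = 40
y1 = 29^(-1) mod 40 = 29
y2 = 40^(-1) mod 29 = 8
x = (37×29×29 + 19×40×8) mod 1160 = 77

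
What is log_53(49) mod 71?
64

Baby-step giant-step with step n = ⌈√71⌉ = 9.
Baby steps 53^j mod 71 (j:value) for j=0..8: 0:1, 1:53, 2:40, 3:61, 4:38, 5:26, 6:29, 7:46, 8:24.
Giant-step multiplier: 53^(-9) ≡ 53^(70-9) = 53^61 ≡ 59 (mod 71).
Giant steps γ_i = 49·59^i mod 71: γ_0=49, γ_1=51, γ_2=27, γ_3=31, γ_4=54, γ_5=62, γ_6=37, γ_7=53 (in table at j=1).
x = i·n + j = 7·9 + 1 = 64.
Check: 53^64 ≡ 49 (mod 71).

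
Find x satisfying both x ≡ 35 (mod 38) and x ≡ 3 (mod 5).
73

Using Chinese Remainder Theorem:
M = 38 × 5 = 190
M1 = 5, M2 = 38
y1 = 5^(-1) mod 38 = 23
y2 = 38^(-1) mod 5 = 2
x = (35×5×23 + 3×38×2) mod 190 = 73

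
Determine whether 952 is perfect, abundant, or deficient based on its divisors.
abundant

Proper divisors of 952: sum = 1 + 2 + 4 + 7 + 8 + 14 + 17 + 28 + 34 + 56 + 68 + 119 + 136 + 238 + 476 = 1208
Since 1208 > 952, 952 is abundant.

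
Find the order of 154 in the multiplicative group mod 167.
83

167 is prime, so ord(154) divides φ(167) = 166.
Divisors of 166: 1, 2, 83, 166.
Repeated squaring: 154^1 ≡ 154, 154^2 ≡ 2, 154^4 ≡ 4, 154^8 ≡ 16, 154^16 ≡ 89, 154^32 ≡ 72, 154^64 ≡ 7, 154^128 ≡ 49 (mod 167).
Test 154^d mod 167 for each divisor d in increasing order:
154^1 ≡ 154
154^2 ≡ 2
154^83 = 154^64·154^16·154^2·154^1 ≡ 1  ← first divisor giving 1
The order is 83.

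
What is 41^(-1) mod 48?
41

gcd(41, 48) = 1, so the inverse exists.
Extended Euclidean algorithm on (48, 41):
48 = 1 × 41 + 7  ⟹  7 = (1)·48 + (-1)·41
41 = 5 × 7 + 6  ⟹  6 = (-5)·48 + (6)·41
7 = 1 × 6 + 1  ⟹  1 = (6)·48 + (-7)·41
So (-7)·41 ≡ 1 (mod 48), i.e. 41^(-1) ≡ -7 ≡ 41 (mod 48).
Check: 41 × 41 = 1681 ≡ 1 (mod 48)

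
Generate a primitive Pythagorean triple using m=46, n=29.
(1275, 2668, 2957)

Euclid's formula: a = m² - n², b = 2mn, c = m² + n²
m = 46, n = 29
a = 46² - 29² = 2116 - 841 = 1275
b = 2 × 46 × 29 = 2668
c = 46² + 29² = 2116 + 841 = 2957
Verification: 1275² + 2668² = 1625625 + 7118224 = 8743849 = 2957² ✓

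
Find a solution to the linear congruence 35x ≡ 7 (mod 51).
x ≡ 41 (mod 51)

gcd(35, 51) = 1, which divides 7, so solutions exist.
Find 35^(-1) mod 51 by the extended Euclidean algorithm:
51 = 1 × 35 + 16  ⟹  16 = (1)·51 + (-1)·35
35 = 2 × 16 + 3  ⟹  3 = (-2)·51 + (3)·35
16 = 5 × 3 + 1  ⟹  1 = (11)·51 + (-16)·35
So (-16)·35 ≡ 1 (mod 51), i.e. 35^(-1) ≡ -16 ≡ 35 (mod 51).
x ≡ 35 × 7 = 245 ≡ 41 (mod 51).
Check: 35 × 41 = 1435 ≡ 7 (mod 51).
Unique solution: x ≡ 41 (mod 51)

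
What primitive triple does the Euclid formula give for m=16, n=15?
(31, 480, 481)

Euclid's formula: a = m² - n², b = 2mn, c = m² + n²
m = 16, n = 15
a = 16² - 15² = 256 - 225 = 31
b = 2 × 16 × 15 = 480
c = 16² + 15² = 256 + 225 = 481
Verification: 31² + 480² = 961 + 230400 = 231361 = 481² ✓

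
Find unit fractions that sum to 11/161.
1/15 + 1/604 + 1/1458660

Greedy algorithm:
11/161: ceiling(161/11) = 15, use 1/15
4/2415: ceiling(2415/4) = 604, use 1/604
1/1458660: ceiling(1458660/1) = 1458660, use 1/1458660
Result: 11/161 = 1/15 + 1/604 + 1/1458660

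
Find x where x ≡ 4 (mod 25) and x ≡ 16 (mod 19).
54

Using Chinese Remainder Theorem:
M = 25 × 19 = 475
M1 = 19, M2 = 25
y1 = 19^(-1) mod 25 = 4
y2 = 25^(-1) mod 19 = 16
x = (4×19×4 + 16×25×16) mod 475 = 54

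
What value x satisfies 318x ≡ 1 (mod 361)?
319

gcd(318, 361) = 1, so the inverse exists.
Extended Euclidean algorithm on (361, 318):
361 = 1 × 318 + 43  ⟹  43 = (1)·361 + (-1)·318
318 = 7 × 43 + 17  ⟹  17 = (-7)·361 + (8)·318
43 = 2 × 17 + 9  ⟹  9 = (15)·361 + (-17)·318
17 = 1 × 9 + 8  ⟹  8 = (-22)·361 + (25)·318
9 = 1 × 8 + 1  ⟹  1 = (37)·361 + (-42)·318
So (-42)·318 ≡ 1 (mod 361), i.e. 318^(-1) ≡ -42 ≡ 319 (mod 361).
Check: 318 × 319 = 101442 ≡ 1 (mod 361)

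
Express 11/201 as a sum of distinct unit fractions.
1/19 + 1/478 + 1/365097 + 1/222159333918

Greedy algorithm:
11/201: ceiling(201/11) = 19, use 1/19
8/3819: ceiling(3819/8) = 478, use 1/478
5/1825482: ceiling(1825482/5) = 365097, use 1/365097
1/222159333918: ceiling(222159333918/1) = 222159333918, use 1/222159333918
Result: 11/201 = 1/19 + 1/478 + 1/365097 + 1/222159333918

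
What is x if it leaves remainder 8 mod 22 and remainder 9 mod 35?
184

Using Chinese Remainder Theorem:
M = 22 × 35 = 770
M1 = 35, M2 = 22
y1 = 35^(-1) mod 22 = 17
y2 = 22^(-1) mod 35 = 8
x = (8×35×17 + 9×22×8) mod 770 = 184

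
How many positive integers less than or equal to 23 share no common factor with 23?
22

23 = 23
φ(n) = n × ∏(1 - 1/p) for each prime p dividing n
φ(23) = 23 × (1 - 1/23) = 22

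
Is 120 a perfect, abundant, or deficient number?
abundant

Proper divisors of 120: sum = 1 + 2 + 3 + 4 + 5 + 6 + 8 + 10 + 12 + 15 + 20 + 24 + 30 + 40 + 60 = 240
Since 240 > 120, 120 is abundant.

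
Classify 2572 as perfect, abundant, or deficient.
deficient

Proper divisors of 2572: sum = 1 + 2 + 4 + 643 + 1286 = 1936
Since 1936 < 2572, 2572 is deficient.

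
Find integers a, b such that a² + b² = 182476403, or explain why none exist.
Not possible

Factorization: 182476403 = 53 × 151^3
By Fermat: n is sum of two squares iff every prime p ≡ 3 (mod 4) appears to even power.
Prime(s) ≡ 3 (mod 4) with odd exponent: [(151, 3)]
Therefore 182476403 cannot be expressed as a² + b².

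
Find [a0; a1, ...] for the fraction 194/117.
[1; 1, 1, 1, 12, 3]

Euclidean algorithm steps:
194 = 1 × 117 + 77
117 = 1 × 77 + 40
77 = 1 × 40 + 37
40 = 1 × 37 + 3
37 = 12 × 3 + 1
3 = 3 × 1 + 0
Continued fraction: [1; 1, 1, 1, 12, 3]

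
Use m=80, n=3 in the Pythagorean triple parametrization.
(6391, 480, 6409)

Euclid's formula: a = m² - n², b = 2mn, c = m² + n²
m = 80, n = 3
a = 80² - 3² = 6400 - 9 = 6391
b = 2 × 80 × 3 = 480
c = 80² + 3² = 6400 + 9 = 6409
Verification: 6391² + 480² = 40844881 + 230400 = 41075281 = 6409² ✓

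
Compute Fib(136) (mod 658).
21

Matrix identity: Q^n = [[F_(n+1), F_n], [F_n, F_(n-1)]] with Q = [[1,1],[1,0]].
n = 136 = 10001000₂. Square-and-multiply, entries mod 658:
Q^1 = [[1,1],[1,0]]
Q^2 = (Q^1)² = [[2,1],[1,1]]
Q^4 = (Q^2)² = [[5,3],[3,2]]
Q^8 = (Q^4)² = [[34,21],[21,13]]
Q^17 = (Q^8)²·Q = [[610,281],[281,329]]
Q^34 = (Q^17)² = [[331,1],[1,330]]
Q^68 = (Q^34)² = [[334,3],[3,331]]
Q^136 = (Q^68)² = [[363,21],[21,342]]
F_136 mod 658 = Q^136[0][1] = 21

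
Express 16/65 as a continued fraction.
[0; 4, 16]

Euclidean algorithm steps:
16 = 0 × 65 + 16
65 = 4 × 16 + 1
16 = 16 × 1 + 0
Continued fraction: [0; 4, 16]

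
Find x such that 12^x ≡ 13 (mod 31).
29

Baby-step giant-step with step n = ⌈√31⌉ = 6.
Baby steps 12^j mod 31 (j:value) for j=0..5: 0:1, 1:12, 2:20, 3:23, 4:28, 5:26.
Giant-step multiplier: 12^(-6) ≡ 12^(30-6) = 12^24 ≡ 16 (mod 31).
Giant steps γ_i = 13·16^i mod 31: γ_0=13, γ_1=22, γ_2=11, γ_3=21, γ_4=26 (in table at j=5).
x = i·n + j = 4·6 + 5 = 29.
Check: 12^29 ≡ 13 (mod 31).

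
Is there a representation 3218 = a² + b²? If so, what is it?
37² + 43² (a=37, b=43)

Factorization: 3218 = 2 × 1609
By Fermat: n is sum of two squares iff every prime p ≡ 3 (mod 4) appears to even power.
All primes ≡ 3 (mod 4) appear to even power.
Search a = 0, 1, 2, … for 3218 - a² a perfect square: first hit at a = 37: 3218 - 1369 = 1849 = 43².
3218 = 37² + 43² = 1369 + 1849 ✓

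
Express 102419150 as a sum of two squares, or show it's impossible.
Not possible

Factorization: 102419150 = 2 × 5^2 × 127^3
By Fermat: n is sum of two squares iff every prime p ≡ 3 (mod 4) appears to even power.
Prime(s) ≡ 3 (mod 4) with odd exponent: [(127, 3)]
Therefore 102419150 cannot be expressed as a² + b².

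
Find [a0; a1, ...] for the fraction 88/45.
[1; 1, 21, 2]

Euclidean algorithm steps:
88 = 1 × 45 + 43
45 = 1 × 43 + 2
43 = 21 × 2 + 1
2 = 2 × 1 + 0
Continued fraction: [1; 1, 21, 2]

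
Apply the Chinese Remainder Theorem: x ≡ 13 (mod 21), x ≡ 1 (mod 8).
97

Using Chinese Remainder Theorem:
M = 21 × 8 = 168
M1 = 8, M2 = 21
y1 = 8^(-1) mod 21 = 8
y2 = 21^(-1) mod 8 = 5
x = (13×8×8 + 1×21×5) mod 168 = 97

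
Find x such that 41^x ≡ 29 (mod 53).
38

Baby-step giant-step with step n = ⌈√53⌉ = 8.
Baby steps 41^j mod 53 (j:value) for j=0..7: 0:1, 1:41, 2:38, 3:21, 4:13, 5:3, 6:17, 7:8.
Giant-step multiplier: 41^(-8) ≡ 41^(52-8) = 41^44 ≡ 16 (mod 53).
Giant steps γ_i = 29·16^i mod 53: γ_0=29, γ_1=40, γ_2=4, γ_3=11, γ_4=17 (in table at j=6).
x = i·n + j = 4·8 + 6 = 38.
Check: 41^38 ≡ 29 (mod 53).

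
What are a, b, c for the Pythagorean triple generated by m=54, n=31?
(1955, 3348, 3877)

Euclid's formula: a = m² - n², b = 2mn, c = m² + n²
m = 54, n = 31
a = 54² - 31² = 2916 - 961 = 1955
b = 2 × 54 × 31 = 3348
c = 54² + 31² = 2916 + 961 = 3877
Verification: 1955² + 3348² = 3822025 + 11209104 = 15031129 = 3877² ✓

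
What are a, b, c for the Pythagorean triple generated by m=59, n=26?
(2805, 3068, 4157)

Euclid's formula: a = m² - n², b = 2mn, c = m² + n²
m = 59, n = 26
a = 59² - 26² = 3481 - 676 = 2805
b = 2 × 59 × 26 = 3068
c = 59² + 26² = 3481 + 676 = 4157
Verification: 2805² + 3068² = 7868025 + 9412624 = 17280649 = 4157² ✓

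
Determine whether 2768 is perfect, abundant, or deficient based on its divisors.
deficient

Proper divisors of 2768: sum = 1 + 2 + 4 + 8 + 16 + 173 + 346 + 692 + 1384 = 2626
Since 2626 < 2768, 2768 is deficient.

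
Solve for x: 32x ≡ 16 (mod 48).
x ≡ 2 (mod 3)

gcd(32, 48) = 16, which divides 16, so solutions exist.
Divide through by 16: 2x ≡ 1 (mod 3).
Find 2^(-1) mod 3 by the extended Euclidean algorithm:
3 = 1 × 2 + 1  ⟹  1 = (1)·3 + (-1)·2
So (-1)·2 ≡ 1 (mod 3), i.e. 2^(-1) ≡ -1 ≡ 2 (mod 3).
x ≡ 2 × 1 = 2 ≡ 2 (mod 3).
Check: 32 × 2 = 64 ≡ 16 (mod 48).
x ≡ 2 (mod 3), giving 16 solutions mod 48.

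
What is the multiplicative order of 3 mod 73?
12

73 is prime, so ord(3) divides φ(73) = 72.
Divisors of 72: 1, 2, 3, 4, 6, 8, 9, 12, 18, 24, 36, 72.
Repeated squaring: 3^1 ≡ 3, 3^2 ≡ 9, 3^4 ≡ 8, 3^8 ≡ 64, 3^16 ≡ 8, 3^32 ≡ 64, 3^64 ≡ 8 (mod 73).
Test 3^d mod 73 for each divisor d in increasing order:
3^1 ≡ 3
3^2 ≡ 9
3^3 = 3^2·3^1 ≡ 27
3^4 ≡ 8
3^6 = 3^4·3^2 ≡ 72
3^8 ≡ 64
3^9 = 3^8·3^1 ≡ 46
3^12 = 3^8·3^4 ≡ 1  ← first divisor giving 1
The order is 12.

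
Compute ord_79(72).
39

79 is prime, so ord(72) divides φ(79) = 78.
Divisors of 78: 1, 2, 3, 6, 13, 26, 39, 78.
Repeated squaring: 72^1 ≡ 72, 72^2 ≡ 49, 72^4 ≡ 31, 72^8 ≡ 13, 72^16 ≡ 11, 72^32 ≡ 42, 72^64 ≡ 26 (mod 79).
Test 72^d mod 79 for each divisor d in increasing order:
72^1 ≡ 72
72^2 ≡ 49
72^3 = 72^2·72^1 ≡ 52
72^6 = 72^4·72^2 ≡ 18
72^13 = 72^8·72^4·72^1 ≡ 23
72^26 = 72^16·72^8·72^2 ≡ 55
72^39 = 72^32·72^4·72^2·72^1 ≡ 1  ← first divisor giving 1
The order is 39.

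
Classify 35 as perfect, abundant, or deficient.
deficient

Proper divisors of 35: sum = 1 + 5 + 7 = 13
Since 13 < 35, 35 is deficient.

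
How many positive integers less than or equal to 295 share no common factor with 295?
232

295 = 5 × 59
φ(n) = n × ∏(1 - 1/p) for each prime p dividing n
φ(295) = 295 × (1 - 1/5) × (1 - 1/59) = 232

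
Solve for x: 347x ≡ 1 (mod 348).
347

gcd(347, 348) = 1, so the inverse exists.
Extended Euclidean algorithm on (348, 347):
348 = 1 × 347 + 1  ⟹  1 = (1)·348 + (-1)·347
So (-1)·347 ≡ 1 (mod 348), i.e. 347^(-1) ≡ -1 ≡ 347 (mod 348).
Check: 347 × 347 = 120409 ≡ 1 (mod 348)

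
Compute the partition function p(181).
749474411781

p(n) counts ways to write n as a sum of positive integers (order ignored).
Euler's pentagonal recurrence: p(k) = p(k-1) + p(k-2) - p(k-5) - p(k-7) + p(k-12) + p(k-15) - ... (offsets j(3j∓1)/2, signs ++--, p(0)=1, p(<0)=0).
DP table for k = 0..180: p(0)=1, p(1)=1, p(2)=2, p(3)=3, p(4)=5, p(5)=7, p(6)=11, p(7)=15, p(8)=22, p(9)=30, p(10)=42, p(11)=56, p(12)=77, p(13)=101, p(14)=135, p(15)=176, p(16)=231, p(17)=297, p(18)=385, p(19)=490, p(20)=627, p(21)=792, p(22)=1002, p(23)=1255, p(24)=1575, p(25)=1958, p(26)=2436, p(27)=3010, p(28)=3718, p(29)=4565, p(30)=5604, p(31)=6842, p(32)=8349, p(33)=10143, p(34)=12310, p(35)=14883, p(36)=17977, p(37)=21637, p(38)=26015, p(39)=31185, p(40)=37338, p(41)=44583, p(42)=53174, p(43)=63261, p(44)=75175, p(45)=89134, p(46)=105558, p(47)=124754, p(48)=147273, p(49)=173525, p(50)=204226, p(51)=239943, p(52)=281589, p(53)=329931, p(54)=386155, p(55)=451276, p(56)=526823, p(57)=614154, p(58)=715220, p(59)=831820, p(60)=966467, p(61)=1121505, p(62)=1300156, p(63)=1505499, p(64)=1741630, p(65)=2012558, p(66)=2323520, p(67)=2679689, p(68)=3087735, p(69)=3554345, p(70)=4087968, p(71)=4697205, p(72)=5392783, p(73)=6185689, p(74)=7089500, p(75)=8118264, p(76)=9289091, p(77)=10619863, p(78)=12132164, p(79)=13848650, p(80)=15796476, p(81)=18004327, p(82)=20506255, p(83)=23338469, p(84)=26543660, p(85)=30167357, p(86)=34262962, p(87)=38887673, p(88)=44108109, p(89)=49995925, p(90)=56634173, p(91)=64112359, p(92)=72533807, p(93)=82010177, p(94)=92669720, p(95)=104651419, p(96)=118114304, p(97)=133230930, p(98)=150198136, p(99)=169229875, p(100)=190569292, p(101)=214481126, p(102)=241265379, p(103)=271248950, p(104)=304801365, p(105)=342325709, p(106)=384276336, p(107)=431149389, p(108)=483502844, p(109)=541946240, p(110)=607163746, p(111)=679903203, p(112)=761002156, p(113)=851376628, p(114)=952050665, p(115)=1064144451, p(116)=1188908248, p(117)=1327710076, p(118)=1482074143, p(119)=1653668665, p(120)=1844349560, p(121)=2056148051, p(122)=2291320912, p(123)=2552338241, p(124)=2841940500, p(125)=3163127352, p(126)=3519222692, p(127)=3913864295, p(128)=4351078600, p(129)=4835271870, p(130)=5371315400, p(131)=5964539504, p(132)=6620830889, p(133)=7346629512, p(134)=8149040695, p(135)=9035836076, p(136)=10015581680, p(137)=11097645016, p(138)=12292341831, p(139)=13610949895, p(140)=15065878135, p(141)=16670689208, p(142)=18440293320, p(143)=20390982757, p(144)=22540654445, p(145)=24908858009, p(146)=27517052599, p(147)=30388671978, p(148)=33549419497, p(149)=37027355200, p(150)=40853235313, p(151)=45060624582, p(152)=49686288421, p(153)=54770336324, p(154)=60356673280, p(155)=66493182097, p(156)=73232243759, p(157)=80630964769, p(158)=88751778802, p(159)=97662728555, p(160)=107438159466, p(161)=118159068427, p(162)=129913904637, p(163)=142798995930, p(164)=156919475295, p(165)=172389800255, p(166)=189334822579, p(167)=207890420102, p(168)=228204732751, p(169)=250438925115, p(170)=274768617130, p(171)=301384802048, p(172)=330495499613, p(173)=362326859895, p(174)=397125074750, p(175)=435157697830, p(176)=476715857290, p(177)=522115831195, p(178)=571701605655, p(179)=625846753120, p(180)=684957390936.
Final step: p(181) = p(180) + p(179) - p(176) - p(174) + p(169) + p(166) - p(159) - p(155) + p(146) + p(141) - p(130) - p(124) + p(111) + p(104) - p(89) - p(81) + p(64) + p(55) - p(36) - p(26) + p(5)
= 684957390936 + 625846753120 - 476715857290 - 397125074750 + 250438925115 + 189334822579 - 97662728555 - 66493182097 + 27517052599 + 16670689208 - 5371315400 - 2841940500 + 679903203 + 304801365 - 49995925 - 18004327 + 1741630 + 451276 - 17977 - 2436 + 7
= 749474411781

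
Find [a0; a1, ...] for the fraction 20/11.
[1; 1, 4, 2]

Euclidean algorithm steps:
20 = 1 × 11 + 9
11 = 1 × 9 + 2
9 = 4 × 2 + 1
2 = 2 × 1 + 0
Continued fraction: [1; 1, 4, 2]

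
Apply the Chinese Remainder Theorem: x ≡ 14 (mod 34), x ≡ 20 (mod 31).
82

Using Chinese Remainder Theorem:
M = 34 × 31 = 1054
M1 = 31, M2 = 34
y1 = 31^(-1) mod 34 = 11
y2 = 34^(-1) mod 31 = 21
x = (14×31×11 + 20×34×21) mod 1054 = 82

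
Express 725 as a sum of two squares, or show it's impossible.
7² + 26² (a=7, b=26)

Factorization: 725 = 5^2 × 29
By Fermat: n is sum of two squares iff every prime p ≡ 3 (mod 4) appears to even power.
All primes ≡ 3 (mod 4) appear to even power.
Search a = 0, 1, 2, … for 725 - a² a perfect square: first hit at a = 7: 725 - 49 = 676 = 26².
725 = 7² + 26² = 49 + 676 ✓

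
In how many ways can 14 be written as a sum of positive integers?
135

p(n) counts ways to write n as a sum of positive integers (order ignored).
Euler's pentagonal recurrence: p(k) = p(k-1) + p(k-2) - p(k-5) - p(k-7) + p(k-12) + p(k-15) - ... (offsets j(3j∓1)/2, signs ++--, p(0)=1, p(<0)=0).
DP table for k = 0..13: p(0)=1, p(1)=1, p(2)=2, p(3)=3, p(4)=5, p(5)=7, p(6)=11, p(7)=15, p(8)=22, p(9)=30, p(10)=42, p(11)=56, p(12)=77, p(13)=101.
Final step: p(14) = p(13) + p(12) - p(9) - p(7) + p(2)
= 101 + 77 - 30 - 15 + 2
= 135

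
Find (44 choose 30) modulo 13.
2

Using Lucas' theorem:
Write n=44 and k=30 in base 13:
n in base 13: [3, 5]
k in base 13: [2, 4]
C(44,30) mod 13 = ∏ C(n_i, k_i) mod 13
Digit binomials (mod 13): C(3,2) = 3; C(5,4) = 5
Product: 3 × 5 = 15 ≡ 2 (mod 13)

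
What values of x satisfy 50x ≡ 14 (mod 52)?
x ≡ 19 (mod 26)

gcd(50, 52) = 2, which divides 14, so solutions exist.
Divide through by 2: 25x ≡ 7 (mod 26).
Find 25^(-1) mod 26 by the extended Euclidean algorithm:
26 = 1 × 25 + 1  ⟹  1 = (1)·26 + (-1)·25
So (-1)·25 ≡ 1 (mod 26), i.e. 25^(-1) ≡ -1 ≡ 25 (mod 26).
x ≡ 25 × 7 = 175 ≡ 19 (mod 26).
Check: 50 × 19 = 950 ≡ 14 (mod 52).
x ≡ 19 (mod 26), giving 2 solutions mod 52.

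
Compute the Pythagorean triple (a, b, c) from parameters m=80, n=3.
(6391, 480, 6409)

Euclid's formula: a = m² - n², b = 2mn, c = m² + n²
m = 80, n = 3
a = 80² - 3² = 6400 - 9 = 6391
b = 2 × 80 × 3 = 480
c = 80² + 3² = 6400 + 9 = 6409
Verification: 6391² + 480² = 40844881 + 230400 = 41075281 = 6409² ✓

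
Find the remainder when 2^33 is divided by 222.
14

Repeated squaring. Binary of 33 = 100001.
2^1 ≡ 2 (mod 222); 2^2 ≡ 4 (mod 222); 2^4 ≡ 16 (mod 222); 2^8 ≡ 34 (mod 222); 2^16 ≡ 46 (mod 222); 2^32 ≡ 118 (mod 222)
2^33 = 2^1 × 2^32 ≡ 14 (mod 222)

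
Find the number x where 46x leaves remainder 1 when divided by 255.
61

gcd(46, 255) = 1, so the inverse exists.
Extended Euclidean algorithm on (255, 46):
255 = 5 × 46 + 25  ⟹  25 = (1)·255 + (-5)·46
46 = 1 × 25 + 21  ⟹  21 = (-1)·255 + (6)·46
25 = 1 × 21 + 4  ⟹  4 = (2)·255 + (-11)·46
21 = 5 × 4 + 1  ⟹  1 = (-11)·255 + (61)·46
So (61)·46 ≡ 1 (mod 255), i.e. 46^(-1) ≡ 61 (mod 255).
Check: 46 × 61 = 2806 ≡ 1 (mod 255)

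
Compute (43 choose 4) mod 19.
5

Using Lucas' theorem:
Write n=43 and k=4 in base 19:
n in base 19: [2, 5]
k in base 19: [0, 4]
C(43,4) mod 19 = ∏ C(n_i, k_i) mod 19
Digit binomials (mod 19): C(2,0) = 1; C(5,4) = 5
Product: 1 × 5 = 5 ≡ 5 (mod 19)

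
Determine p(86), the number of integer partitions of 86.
34262962

p(n) counts ways to write n as a sum of positive integers (order ignored).
Euler's pentagonal recurrence: p(k) = p(k-1) + p(k-2) - p(k-5) - p(k-7) + p(k-12) + p(k-15) - ... (offsets j(3j∓1)/2, signs ++--, p(0)=1, p(<0)=0).
DP table for k = 0..85: p(0)=1, p(1)=1, p(2)=2, p(3)=3, p(4)=5, p(5)=7, p(6)=11, p(7)=15, p(8)=22, p(9)=30, p(10)=42, p(11)=56, p(12)=77, p(13)=101, p(14)=135, p(15)=176, p(16)=231, p(17)=297, p(18)=385, p(19)=490, p(20)=627, p(21)=792, p(22)=1002, p(23)=1255, p(24)=1575, p(25)=1958, p(26)=2436, p(27)=3010, p(28)=3718, p(29)=4565, p(30)=5604, p(31)=6842, p(32)=8349, p(33)=10143, p(34)=12310, p(35)=14883, p(36)=17977, p(37)=21637, p(38)=26015, p(39)=31185, p(40)=37338, p(41)=44583, p(42)=53174, p(43)=63261, p(44)=75175, p(45)=89134, p(46)=105558, p(47)=124754, p(48)=147273, p(49)=173525, p(50)=204226, p(51)=239943, p(52)=281589, p(53)=329931, p(54)=386155, p(55)=451276, p(56)=526823, p(57)=614154, p(58)=715220, p(59)=831820, p(60)=966467, p(61)=1121505, p(62)=1300156, p(63)=1505499, p(64)=1741630, p(65)=2012558, p(66)=2323520, p(67)=2679689, p(68)=3087735, p(69)=3554345, p(70)=4087968, p(71)=4697205, p(72)=5392783, p(73)=6185689, p(74)=7089500, p(75)=8118264, p(76)=9289091, p(77)=10619863, p(78)=12132164, p(79)=13848650, p(80)=15796476, p(81)=18004327, p(82)=20506255, p(83)=23338469, p(84)=26543660, p(85)=30167357.
Final step: p(86) = p(85) + p(84) - p(81) - p(79) + p(74) + p(71) - p(64) - p(60) + p(51) + p(46) - p(35) - p(29) + p(16) + p(9)
= 30167357 + 26543660 - 18004327 - 13848650 + 7089500 + 4697205 - 1741630 - 966467 + 239943 + 105558 - 14883 - 4565 + 231 + 30
= 34262962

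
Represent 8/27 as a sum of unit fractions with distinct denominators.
1/4 + 1/22 + 1/1188

Greedy algorithm:
8/27: ceiling(27/8) = 4, use 1/4
5/108: ceiling(108/5) = 22, use 1/22
1/1188: ceiling(1188/1) = 1188, use 1/1188
Result: 8/27 = 1/4 + 1/22 + 1/1188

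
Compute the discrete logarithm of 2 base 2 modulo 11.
1

Baby-step giant-step with step n = ⌈√11⌉ = 4.
Baby steps 2^j mod 11 (j:value) for j=0..3: 0:1, 1:2, 2:4, 3:8.
h = 2 is already in the table at j=1, so x = 1.
Check: 2^1 ≡ 2 (mod 11).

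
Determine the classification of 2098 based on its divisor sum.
deficient

Proper divisors of 2098: sum = 1 + 2 + 1049 = 1052
Since 1052 < 2098, 2098 is deficient.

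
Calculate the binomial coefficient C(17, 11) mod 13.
0

Using Lucas' theorem:
Write n=17 and k=11 in base 13:
n in base 13: [1, 4]
k in base 13: [0, 11]
C(17,11) mod 13 = ∏ C(n_i, k_i) mod 13
Digit binomials (mod 13): C(1,0) = 1; C(4,11) = 0 (k_i > n_i)
Product: 1 × 0 = 0 ≡ 0 (mod 13)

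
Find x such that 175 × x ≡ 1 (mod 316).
251

gcd(175, 316) = 1, so the inverse exists.
Extended Euclidean algorithm on (316, 175):
316 = 1 × 175 + 141  ⟹  141 = (1)·316 + (-1)·175
175 = 1 × 141 + 34  ⟹  34 = (-1)·316 + (2)·175
141 = 4 × 34 + 5  ⟹  5 = (5)·316 + (-9)·175
34 = 6 × 5 + 4  ⟹  4 = (-31)·316 + (56)·175
5 = 1 × 4 + 1  ⟹  1 = (36)·316 + (-65)·175
So (-65)·175 ≡ 1 (mod 316), i.e. 175^(-1) ≡ -65 ≡ 251 (mod 316).
Check: 175 × 251 = 43925 ≡ 1 (mod 316)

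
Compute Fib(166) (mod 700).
463

Matrix identity: Q^n = [[F_(n+1), F_n], [F_n, F_(n-1)]] with Q = [[1,1],[1,0]].
n = 166 = 10100110₂. Square-and-multiply, entries mod 700:
Q^1 = [[1,1],[1,0]]
Q^2 = (Q^1)² = [[2,1],[1,1]]
Q^5 = (Q^2)²·Q = [[8,5],[5,3]]
Q^10 = (Q^5)² = [[89,55],[55,34]]
Q^20 = (Q^10)² = [[446,465],[465,681]]
Q^41 = (Q^20)²·Q = [[496,41],[41,455]]
Q^83 = (Q^41)²·Q = [[388,597],[597,491]]
Q^166 = (Q^83)² = [[153,463],[463,390]]
F_166 mod 700 = Q^166[0][1] = 463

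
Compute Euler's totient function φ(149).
148

149 = 149
φ(n) = n × ∏(1 - 1/p) for each prime p dividing n
φ(149) = 149 × (1 - 1/149) = 148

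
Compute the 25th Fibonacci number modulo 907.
651

Matrix identity: Q^n = [[F_(n+1), F_n], [F_n, F_(n-1)]] with Q = [[1,1],[1,0]].
n = 25 = 11001₂. Square-and-multiply, entries mod 907:
Q^1 = [[1,1],[1,0]]
Q^3 = (Q^1)²·Q = [[3,2],[2,1]]
Q^6 = (Q^3)² = [[13,8],[8,5]]
Q^12 = (Q^6)² = [[233,144],[144,89]]
Q^25 = (Q^12)²·Q = [[762,651],[651,111]]
F_25 mod 907 = Q^25[0][1] = 651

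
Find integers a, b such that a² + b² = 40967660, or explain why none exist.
Not possible

Factorization: 40967660 = 2^2 × 5 × 127^3
By Fermat: n is sum of two squares iff every prime p ≡ 3 (mod 4) appears to even power.
Prime(s) ≡ 3 (mod 4) with odd exponent: [(127, 3)]
Therefore 40967660 cannot be expressed as a² + b².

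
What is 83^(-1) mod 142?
77

gcd(83, 142) = 1, so the inverse exists.
Extended Euclidean algorithm on (142, 83):
142 = 1 × 83 + 59  ⟹  59 = (1)·142 + (-1)·83
83 = 1 × 59 + 24  ⟹  24 = (-1)·142 + (2)·83
59 = 2 × 24 + 11  ⟹  11 = (3)·142 + (-5)·83
24 = 2 × 11 + 2  ⟹  2 = (-7)·142 + (12)·83
11 = 5 × 2 + 1  ⟹  1 = (38)·142 + (-65)·83
So (-65)·83 ≡ 1 (mod 142), i.e. 83^(-1) ≡ -65 ≡ 77 (mod 142).
Check: 83 × 77 = 6391 ≡ 1 (mod 142)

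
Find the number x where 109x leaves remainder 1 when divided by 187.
175

gcd(109, 187) = 1, so the inverse exists.
Extended Euclidean algorithm on (187, 109):
187 = 1 × 109 + 78  ⟹  78 = (1)·187 + (-1)·109
109 = 1 × 78 + 31  ⟹  31 = (-1)·187 + (2)·109
78 = 2 × 31 + 16  ⟹  16 = (3)·187 + (-5)·109
31 = 1 × 16 + 15  ⟹  15 = (-4)·187 + (7)·109
16 = 1 × 15 + 1  ⟹  1 = (7)·187 + (-12)·109
So (-12)·109 ≡ 1 (mod 187), i.e. 109^(-1) ≡ -12 ≡ 175 (mod 187).
Check: 109 × 175 = 19075 ≡ 1 (mod 187)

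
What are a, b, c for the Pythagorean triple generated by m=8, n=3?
(55, 48, 73)

Euclid's formula: a = m² - n², b = 2mn, c = m² + n²
m = 8, n = 3
a = 8² - 3² = 64 - 9 = 55
b = 2 × 8 × 3 = 48
c = 8² + 3² = 64 + 9 = 73
Verification: 55² + 48² = 3025 + 2304 = 5329 = 73² ✓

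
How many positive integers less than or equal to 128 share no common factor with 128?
64

128 = 2^7
φ(n) = n × ∏(1 - 1/p) for each prime p dividing n
φ(128) = 128 × (1 - 1/2) = 64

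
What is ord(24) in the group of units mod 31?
30

31 is prime, so ord(24) divides φ(31) = 30.
Divisors of 30: 1, 2, 3, 5, 6, 10, 15, 30.
Repeated squaring: 24^1 ≡ 24, 24^2 ≡ 18, 24^4 ≡ 14, 24^8 ≡ 10, 24^16 ≡ 7 (mod 31).
Test 24^d mod 31 for each divisor d in increasing order:
24^1 ≡ 24
24^2 ≡ 18
24^3 = 24^2·24^1 ≡ 29
24^5 = 24^4·24^1 ≡ 26
24^6 = 24^4·24^2 ≡ 4
24^10 = 24^8·24^2 ≡ 25
24^15 = 24^8·24^4·24^2·24^1 ≡ 30
24^30 = 24^16·24^8·24^4·24^2 ≡ 1  ← first divisor giving 1
The order is 30.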